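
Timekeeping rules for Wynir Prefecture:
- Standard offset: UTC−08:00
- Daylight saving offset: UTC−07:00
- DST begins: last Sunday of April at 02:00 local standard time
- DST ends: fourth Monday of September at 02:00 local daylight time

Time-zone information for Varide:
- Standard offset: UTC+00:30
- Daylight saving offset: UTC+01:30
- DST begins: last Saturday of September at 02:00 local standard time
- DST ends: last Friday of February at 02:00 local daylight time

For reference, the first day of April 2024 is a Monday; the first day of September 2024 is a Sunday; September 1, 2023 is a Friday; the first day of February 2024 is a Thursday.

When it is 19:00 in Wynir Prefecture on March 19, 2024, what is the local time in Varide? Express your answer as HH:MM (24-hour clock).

03:30

1 April 2024 is a Monday, so Sundays fall on 7, 14, 21, 28; the last is April 28.
1 September 2024 is a Sunday, so the first Monday is September 2 and the fourth is September 23.
March 19, 2024 does not fall between 28 April and 23 September, so daylight saving is not in effect and Wynir Prefecture is at UTC−08:00.
19:00 Wynir Prefecture + 8h = 03:00 UTC (rolling into the next day, 20 March 2024).
1 September 2023 is a Friday, so Saturdays fall on 2, 9, 16, 23, 30; the last is September 30.
1 February 2024 is a Thursday, so Fridays fall on 2, 9, 16, 23; the last is February 23.
At the standard offset (UTC+00:30), 03:00 UTC + 0h30m = 03:30 Varide standard time.
The standard-time date in Varide, March 20, 2024, is outside the daylight-saving period (30 September 2023 – 23 February 2024), so Varide is on standard time, UTC+00:30.
03:00 UTC + 0h30m = 03:30 Varide.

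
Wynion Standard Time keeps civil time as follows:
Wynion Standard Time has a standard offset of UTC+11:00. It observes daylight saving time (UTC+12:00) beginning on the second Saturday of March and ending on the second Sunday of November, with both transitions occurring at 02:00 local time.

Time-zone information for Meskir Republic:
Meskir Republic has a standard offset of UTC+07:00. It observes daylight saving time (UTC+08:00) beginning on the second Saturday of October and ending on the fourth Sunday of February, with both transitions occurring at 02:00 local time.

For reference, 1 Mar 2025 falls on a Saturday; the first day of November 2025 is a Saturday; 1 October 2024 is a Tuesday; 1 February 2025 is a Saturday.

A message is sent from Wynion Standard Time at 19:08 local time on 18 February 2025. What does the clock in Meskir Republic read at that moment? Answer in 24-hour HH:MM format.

16:08

1 March 2025 is a Saturday, so the first Saturday is March 1 and the second is March 8.
1 November 2025 is a Saturday, so the first Sunday is November 2 and the second is November 9.
18 February 2025 is outside the daylight-saving period (8 March – 9 November), so Wynion Standard Time is on standard time, UTC+11:00.
19:08 Wynion Standard Time − 11h = 08:08 UTC.
1 October 2024 is a Tuesday, so the first Saturday is October 5 and the second is October 12.
1 February 2025 is a Saturday, so the first Sunday is February 2 and the fourth is February 23.
At the standard offset (UTC+07:00), 08:08 UTC + 7h = 15:08 Meskir Republic standard time.
Daylight saving runs 12 October 2024 – 23 February 2025; the standard-time date in Meskir Republic, 18 February 2025, is inside that window, so Meskir Republic is at UTC+08:00.
08:08 UTC + 8h = 16:08 Meskir Republic.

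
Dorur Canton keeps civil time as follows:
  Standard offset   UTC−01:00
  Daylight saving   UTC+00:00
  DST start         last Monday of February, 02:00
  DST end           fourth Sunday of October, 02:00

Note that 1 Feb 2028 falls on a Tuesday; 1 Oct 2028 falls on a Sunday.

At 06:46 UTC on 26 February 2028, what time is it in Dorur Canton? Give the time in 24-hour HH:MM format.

1 February 2028 is a Tuesday, so Mondays fall on 7, 14, 21, 28; the last is February 28.
1 October 2028 is a Sunday, so the first Sunday is October 1 and the fourth is October 22.
At the standard offset (UTC−01:00), 06:46 UTC − 1h = 05:46 Dorur Canton standard time.
Daylight saving runs 28 February – 22 October; the standard-time date in Dorur Canton, 26 February 2028, is outside that window, so Dorur Canton is on standard time at UTC−01:00.
06:46 UTC − 1h = 05:46 local.

05:46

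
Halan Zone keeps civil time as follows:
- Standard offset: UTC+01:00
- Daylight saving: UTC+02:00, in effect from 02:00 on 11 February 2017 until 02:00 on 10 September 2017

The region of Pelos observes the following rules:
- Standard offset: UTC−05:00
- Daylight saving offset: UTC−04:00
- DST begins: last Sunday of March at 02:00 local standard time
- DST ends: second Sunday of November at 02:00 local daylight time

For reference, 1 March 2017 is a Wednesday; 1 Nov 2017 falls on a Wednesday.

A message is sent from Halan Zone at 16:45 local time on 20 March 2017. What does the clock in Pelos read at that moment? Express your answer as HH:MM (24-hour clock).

20 March 2017 lies within the daylight-saving period (11 February – 10 September), so Halan Zone is on daylight time, UTC+02:00.
16:45 Halan Zone − 2h = 14:45 UTC.
1 March 2017 is a Wednesday, so Sundays fall on 5, 12, 19, 26; the last is March 26.
1 November 2017 is a Wednesday, so the first Sunday is November 5 and the second is November 12.
At the standard offset (UTC−05:00), 14:45 UTC − 5h = 09:45 Pelos standard time.
Daylight saving runs 26 March – 12 November; the standard-time date in Pelos, 20 March 2017, is outside that window, so Pelos is on standard time at UTC−05:00.
14:45 UTC − 5h = 09:45 Pelos.

09:45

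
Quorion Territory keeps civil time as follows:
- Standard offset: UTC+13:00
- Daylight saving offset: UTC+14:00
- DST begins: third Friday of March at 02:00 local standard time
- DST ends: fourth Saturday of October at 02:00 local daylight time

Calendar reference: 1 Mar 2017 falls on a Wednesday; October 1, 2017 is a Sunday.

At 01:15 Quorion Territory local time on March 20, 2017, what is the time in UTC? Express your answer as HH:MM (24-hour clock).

1 March 2017 is a Wednesday, so the first Friday is March 3 and the third is March 17.
1 October 2017 is a Sunday, so the first Saturday is October 7 and the fourth is October 28.
March 20, 2017 falls between 17 March and 28 October, so daylight saving is in effect and Quorion Territory is at UTC+14:00.
01:15 local − 14h = 11:15 UTC (rolling into the previous day, 19 March 2017).

11:15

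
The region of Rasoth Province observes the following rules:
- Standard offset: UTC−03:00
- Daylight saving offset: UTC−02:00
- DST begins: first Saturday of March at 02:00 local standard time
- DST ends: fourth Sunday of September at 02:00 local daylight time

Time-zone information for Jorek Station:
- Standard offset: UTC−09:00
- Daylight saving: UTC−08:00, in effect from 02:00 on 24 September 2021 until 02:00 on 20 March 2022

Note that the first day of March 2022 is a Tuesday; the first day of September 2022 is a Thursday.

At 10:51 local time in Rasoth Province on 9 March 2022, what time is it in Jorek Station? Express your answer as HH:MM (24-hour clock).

1 March 2022 is a Tuesday, so the first Saturday is March 5.
1 September 2022 is a Thursday, so the first Sunday is September 4 and the fourth is September 25.
Daylight saving runs 5 March – 25 September; 9 March 2022 is inside that window, so Rasoth Province is at UTC−02:00.
10:51 Rasoth Province + 2h = 12:51 UTC.
At the standard offset (UTC−09:00), 12:51 UTC − 9h = 03:51 Jorek Station standard time.
The standard-time date in Jorek Station, 9 March 2022, falls between 24 September 2021 and 20 March 2022, so daylight saving is in effect and Jorek Station is at UTC−08:00.
12:51 UTC − 8h = 04:51 Jorek Station.

04:51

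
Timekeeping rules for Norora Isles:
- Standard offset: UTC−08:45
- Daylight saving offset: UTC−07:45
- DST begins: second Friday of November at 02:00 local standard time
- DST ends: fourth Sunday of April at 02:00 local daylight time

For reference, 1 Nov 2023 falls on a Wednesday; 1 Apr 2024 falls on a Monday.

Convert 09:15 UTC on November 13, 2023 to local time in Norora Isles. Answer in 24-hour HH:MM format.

01:30

1 November 2023 is a Wednesday, so the first Friday is November 3 and the second is November 10.
1 April 2024 is a Monday, so the first Sunday is April 7 and the fourth is April 28.
At the standard offset (UTC−08:45), 09:15 UTC − 8h45m = 00:30 Norora Isles standard time.
Daylight saving runs 10 November 2023 – 28 April 2024; the standard-time date in Norora Isles, November 13, 2023, is inside that window, so Norora Isles is at UTC−07:45.
09:15 UTC − 7h45m = 01:30 local.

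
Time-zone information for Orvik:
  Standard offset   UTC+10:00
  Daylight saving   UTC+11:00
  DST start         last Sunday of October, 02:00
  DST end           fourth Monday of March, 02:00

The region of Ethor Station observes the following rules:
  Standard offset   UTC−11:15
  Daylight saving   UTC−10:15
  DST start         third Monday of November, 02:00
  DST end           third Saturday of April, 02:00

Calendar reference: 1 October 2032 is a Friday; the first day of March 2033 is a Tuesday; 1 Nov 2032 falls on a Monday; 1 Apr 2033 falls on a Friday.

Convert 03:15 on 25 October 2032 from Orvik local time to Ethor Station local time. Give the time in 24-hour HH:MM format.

06:00

1 October 2032 is a Friday, so Sundays fall on 3, 10, 17, 24, 31; the last is October 31.
1 March 2033 is a Tuesday, so the first Monday is March 7 and the fourth is March 28.
Daylight saving runs 31 October 2032 – 28 March 2033; 25 October 2032 is outside that window, so Orvik is on standard time at UTC+10:00.
03:15 Orvik − 10h = 17:15 UTC (rolling into the previous day, 24 October 2032).
1 November 2032 is a Monday, so the first Monday is November 1 and the third is November 15.
1 April 2033 is a Friday, so the first Saturday is April 2 and the third is April 16.
At the standard offset (UTC−11:15), 17:15 UTC − 11h15m = 06:00 Ethor Station standard time.
The standard-time date in Ethor Station, 24 October 2032, does not fall between 15 November 2032 and 16 April 2033, so daylight saving is not in effect and Ethor Station is at UTC−11:15.
17:15 UTC − 11h15m = 06:00 Ethor Station.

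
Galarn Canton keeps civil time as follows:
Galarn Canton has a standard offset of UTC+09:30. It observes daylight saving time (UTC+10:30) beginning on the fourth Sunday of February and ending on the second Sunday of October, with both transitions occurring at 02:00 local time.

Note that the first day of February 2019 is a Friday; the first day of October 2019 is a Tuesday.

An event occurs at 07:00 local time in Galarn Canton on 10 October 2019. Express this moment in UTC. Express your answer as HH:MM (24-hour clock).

1 February 2019 is a Friday, so the first Sunday is February 3 and the fourth is February 24.
1 October 2019 is a Tuesday, so the first Sunday is October 6 and the second is October 13.
Daylight saving runs 24 February – 13 October; 10 October 2019 is inside that window, so Galarn Canton is at UTC+10:30.
07:00 local − 10h30m = 20:30 UTC (rolling into the previous day, 9 October 2019).

20:30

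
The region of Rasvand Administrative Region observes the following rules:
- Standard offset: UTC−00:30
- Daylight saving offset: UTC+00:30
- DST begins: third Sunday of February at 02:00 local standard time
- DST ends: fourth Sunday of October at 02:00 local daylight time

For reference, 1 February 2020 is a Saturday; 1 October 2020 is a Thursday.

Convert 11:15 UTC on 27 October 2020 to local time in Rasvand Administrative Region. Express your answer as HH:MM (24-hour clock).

1 February 2020 is a Saturday, so the first Sunday is February 2 and the third is February 16.
1 October 2020 is a Thursday, so the first Sunday is October 4 and the fourth is October 25.
At the standard offset (UTC−00:30), 11:15 UTC − 0h30m = 10:45 Rasvand Administrative Region standard time.
The standard-time date in Rasvand Administrative Region, 27 October 2020, is outside the daylight-saving period (16 February – 25 October), so Rasvand Administrative Region is on standard time, UTC−00:30.
11:15 UTC − 0h30m = 10:45 local.

10:45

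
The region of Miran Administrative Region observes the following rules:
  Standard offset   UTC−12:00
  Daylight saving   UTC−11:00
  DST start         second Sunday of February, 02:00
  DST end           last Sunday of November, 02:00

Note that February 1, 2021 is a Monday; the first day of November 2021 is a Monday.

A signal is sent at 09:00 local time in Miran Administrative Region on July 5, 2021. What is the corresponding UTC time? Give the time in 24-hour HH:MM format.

20:00

1 February 2021 is a Monday, so the first Sunday is February 7 and the second is February 14.
1 November 2021 is a Monday, so Sundays fall on 7, 14, 21, 28; the last is November 28.
July 5, 2021 lies within the daylight-saving period (14 February – 28 November), so Miran Administrative Region is on daylight time, UTC−11:00.
09:00 local + 11h = 20:00 UTC.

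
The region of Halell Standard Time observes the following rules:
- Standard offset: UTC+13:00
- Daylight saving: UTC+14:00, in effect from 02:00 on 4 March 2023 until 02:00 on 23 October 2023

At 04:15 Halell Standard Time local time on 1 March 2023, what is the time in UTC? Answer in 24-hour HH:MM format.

Daylight saving runs 4 March – 23 October; 1 March 2023 is outside that window, so Halell Standard Time is on standard time at UTC+13:00.
04:15 local − 13h = 15:15 UTC (rolling into the previous day, 28 February 2023).

15:15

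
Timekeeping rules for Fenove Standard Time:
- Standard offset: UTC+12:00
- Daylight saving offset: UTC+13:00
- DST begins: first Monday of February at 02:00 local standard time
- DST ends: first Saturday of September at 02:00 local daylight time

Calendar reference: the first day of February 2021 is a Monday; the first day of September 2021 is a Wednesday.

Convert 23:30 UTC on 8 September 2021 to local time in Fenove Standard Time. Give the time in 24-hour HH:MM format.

1 February 2021 is a Monday, so the first Monday is February 1.
1 September 2021 is a Wednesday, so the first Saturday is September 4.
At the standard offset (UTC+12:00), 23:30 UTC + 12h = 11:30 Fenove Standard Time standard time (rolling into the next day, 9 September 2021).
Daylight saving runs 1 February – 4 September; the standard-time date in Fenove Standard Time, 9 September 2021, is outside that window, so Fenove Standard Time is on standard time at UTC+12:00.
23:30 UTC + 12h = 11:30 local (rolling into the next day, 9 September 2021).

11:30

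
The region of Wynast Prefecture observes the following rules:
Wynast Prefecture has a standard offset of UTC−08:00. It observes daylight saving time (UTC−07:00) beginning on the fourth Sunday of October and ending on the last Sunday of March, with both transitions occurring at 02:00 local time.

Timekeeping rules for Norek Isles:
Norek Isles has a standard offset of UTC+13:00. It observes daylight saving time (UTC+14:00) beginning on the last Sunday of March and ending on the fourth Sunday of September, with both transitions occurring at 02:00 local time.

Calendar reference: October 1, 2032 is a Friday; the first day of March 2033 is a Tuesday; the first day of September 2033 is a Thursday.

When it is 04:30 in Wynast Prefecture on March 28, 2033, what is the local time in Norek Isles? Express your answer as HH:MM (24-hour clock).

02:30

1 October 2032 is a Friday, so the first Sunday is October 3 and the fourth is October 24.
1 March 2033 is a Tuesday, so Sundays fall on 6, 13, 20, 27; the last is March 27.
March 28, 2033 does not fall between 24 October 2032 and 27 March 2033, so daylight saving is not in effect and Wynast Prefecture is at UTC−08:00.
04:30 Wynast Prefecture + 8h = 12:30 UTC.
1 March 2033 is a Tuesday, so Sundays fall on 6, 13, 20, 27; the last is March 27.
1 September 2033 is a Thursday, so the first Sunday is September 4 and the fourth is September 25.
At the standard offset (UTC+13:00), 12:30 UTC + 13h = 01:30 Norek Isles standard time (rolling into the next day, 29 March 2033).
The standard-time date in Norek Isles, March 29, 2033, falls between 27 March and 25 September, so daylight saving is in effect and Norek Isles is at UTC+14:00.
12:30 UTC + 14h = 02:30 Norek Isles (rolling into the next day, 29 March 2033).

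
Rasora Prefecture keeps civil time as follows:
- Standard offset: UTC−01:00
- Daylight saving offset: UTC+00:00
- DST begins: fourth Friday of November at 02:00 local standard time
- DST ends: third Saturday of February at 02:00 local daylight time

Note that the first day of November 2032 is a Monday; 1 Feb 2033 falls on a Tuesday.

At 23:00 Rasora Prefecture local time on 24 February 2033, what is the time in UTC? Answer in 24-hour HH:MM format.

1 November 2032 is a Monday, so the first Friday is November 5 and the fourth is November 26.
1 February 2033 is a Tuesday, so the first Saturday is February 5 and the third is February 19.
24 February 2033 does not fall between 26 November 2032 and 19 February 2033, so daylight saving is not in effect and Rasora Prefecture is at UTC−01:00.
23:00 local + 1h = 00:00 UTC (rolling into the next day, 25 February 2033).

00:00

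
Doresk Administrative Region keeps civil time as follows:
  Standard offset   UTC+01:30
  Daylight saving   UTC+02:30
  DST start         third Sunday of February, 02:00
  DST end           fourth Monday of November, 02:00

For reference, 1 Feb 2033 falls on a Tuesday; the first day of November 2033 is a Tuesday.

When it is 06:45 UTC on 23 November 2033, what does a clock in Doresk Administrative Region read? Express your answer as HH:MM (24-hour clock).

09:15

1 February 2033 is a Tuesday, so the first Sunday is February 6 and the third is February 20.
1 November 2033 is a Tuesday, so the first Monday is November 7 and the fourth is November 28.
At the standard offset (UTC+01:30), 06:45 UTC + 1h30m = 08:15 Doresk Administrative Region standard time.
The standard-time date in Doresk Administrative Region, 23 November 2033, falls between 20 February and 28 November, so daylight saving is in effect and Doresk Administrative Region is at UTC+02:30.
06:45 UTC + 2h30m = 09:15 local.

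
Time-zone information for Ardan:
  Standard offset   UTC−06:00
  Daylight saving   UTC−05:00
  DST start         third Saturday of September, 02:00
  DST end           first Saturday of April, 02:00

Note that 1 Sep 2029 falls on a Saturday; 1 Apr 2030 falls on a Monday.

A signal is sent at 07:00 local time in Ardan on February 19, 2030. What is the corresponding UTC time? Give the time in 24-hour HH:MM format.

12:00

1 September 2029 is a Saturday, so the first Saturday is September 1 and the third is September 15.
1 April 2030 is a Monday, so the first Saturday is April 6.
Daylight saving runs 15 September 2029 – 6 April 2030; February 19, 2030 is inside that window, so Ardan is at UTC−05:00.
07:00 local + 5h = 12:00 UTC.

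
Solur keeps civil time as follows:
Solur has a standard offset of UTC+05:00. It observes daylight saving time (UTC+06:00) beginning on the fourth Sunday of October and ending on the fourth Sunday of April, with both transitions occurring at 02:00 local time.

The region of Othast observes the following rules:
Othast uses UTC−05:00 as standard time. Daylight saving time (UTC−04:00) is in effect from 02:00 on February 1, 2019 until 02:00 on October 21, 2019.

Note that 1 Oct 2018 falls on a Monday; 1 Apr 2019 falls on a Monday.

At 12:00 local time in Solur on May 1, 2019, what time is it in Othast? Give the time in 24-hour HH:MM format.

1 October 2018 is a Monday, so the first Sunday is October 7 and the fourth is October 28.
1 April 2019 is a Monday, so the first Sunday is April 7 and the fourth is April 28.
Daylight saving runs 28 October 2018 – 28 April 2019; May 1, 2019 is outside that window, so Solur is on standard time at UTC+05:00.
12:00 Solur − 5h = 07:00 UTC.
At the standard offset (UTC−05:00), 07:00 UTC − 5h = 02:00 Othast standard time.
The standard-time date in Othast, May 1, 2019, lies within the daylight-saving period (1 February – 21 October), so Othast is on daylight time, UTC−04:00.
07:00 UTC − 4h = 03:00 Othast.

03:00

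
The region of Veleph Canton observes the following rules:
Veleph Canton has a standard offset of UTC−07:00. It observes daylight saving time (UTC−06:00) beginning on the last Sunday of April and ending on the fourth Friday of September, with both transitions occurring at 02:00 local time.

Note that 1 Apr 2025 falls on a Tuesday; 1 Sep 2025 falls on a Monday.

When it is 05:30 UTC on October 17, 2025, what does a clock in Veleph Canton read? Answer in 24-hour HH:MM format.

1 April 2025 is a Tuesday, so Sundays fall on 6, 13, 20, 27; the last is April 27.
1 September 2025 is a Monday, so the first Friday is September 5 and the fourth is September 26.
At the standard offset (UTC−07:00), 05:30 UTC − 7h = 22:30 Veleph Canton standard time (rolling into the previous day, 16 October 2025).
The standard-time date in Veleph Canton, October 16, 2025, is outside the daylight-saving period (27 April – 26 September), so Veleph Canton is on standard time, UTC−07:00.
05:30 UTC − 7h = 22:30 local (rolling into the previous day, 16 October 2025).

22:30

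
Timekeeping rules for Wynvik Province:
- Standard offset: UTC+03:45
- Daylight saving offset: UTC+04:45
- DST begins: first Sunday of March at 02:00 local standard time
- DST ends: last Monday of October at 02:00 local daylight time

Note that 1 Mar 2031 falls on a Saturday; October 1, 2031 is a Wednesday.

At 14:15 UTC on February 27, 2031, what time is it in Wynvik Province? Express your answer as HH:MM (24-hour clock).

18:00

1 March 2031 is a Saturday, so the first Sunday is March 2.
1 October 2031 is a Wednesday, so Mondays fall on 6, 13, 20, 27; the last is October 27.
At the standard offset (UTC+03:45), 14:15 UTC + 3h45m = 18:00 Wynvik Province standard time.
The standard-time date in Wynvik Province, February 27, 2031, does not fall between 2 March and 27 October, so daylight saving is not in effect and Wynvik Province is at UTC+03:45.
14:15 UTC + 3h45m = 18:00 local.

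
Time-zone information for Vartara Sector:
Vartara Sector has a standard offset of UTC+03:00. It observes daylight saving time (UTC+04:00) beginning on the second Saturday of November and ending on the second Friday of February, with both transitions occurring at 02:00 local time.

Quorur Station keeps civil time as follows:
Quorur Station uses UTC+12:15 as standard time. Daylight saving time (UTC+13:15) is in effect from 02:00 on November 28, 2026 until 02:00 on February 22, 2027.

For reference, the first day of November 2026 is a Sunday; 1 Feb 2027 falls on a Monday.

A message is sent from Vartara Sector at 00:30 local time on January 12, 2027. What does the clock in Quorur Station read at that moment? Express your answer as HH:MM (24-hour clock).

09:45

1 November 2026 is a Sunday, so the first Saturday is November 7 and the second is November 14.
1 February 2027 is a Monday, so the first Friday is February 5 and the second is February 12.
January 12, 2027 falls between 14 November 2026 and 12 February 2027, so daylight saving is in effect and Vartara Sector is at UTC+04:00.
00:30 Vartara Sector − 4h = 20:30 UTC (rolling into the previous day, 11 January 2027).
At the standard offset (UTC+12:15), 20:30 UTC + 12h15m = 08:45 Quorur Station standard time (rolling into the next day, 12 January 2027).
Daylight saving runs 28 November 2026 – 22 February 2027; the standard-time date in Quorur Station, January 12, 2027, is inside that window, so Quorur Station is at UTC+13:15.
20:30 UTC + 13h15m = 09:45 Quorur Station (rolling into the next day, 12 January 2027).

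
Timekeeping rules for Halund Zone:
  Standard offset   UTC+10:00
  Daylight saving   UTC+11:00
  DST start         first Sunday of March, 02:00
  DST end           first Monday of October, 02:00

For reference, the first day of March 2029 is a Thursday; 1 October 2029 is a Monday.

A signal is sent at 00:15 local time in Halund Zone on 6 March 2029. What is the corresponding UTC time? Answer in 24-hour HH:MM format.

1 March 2029 is a Thursday, so the first Sunday is March 4.
1 October 2029 is a Monday, so the first Monday is October 1.
6 March 2029 falls between 4 March and 1 October, so daylight saving is in effect and Halund Zone is at UTC+11:00.
00:15 local − 11h = 13:15 UTC (rolling into the previous day, 5 March 2029).

13:15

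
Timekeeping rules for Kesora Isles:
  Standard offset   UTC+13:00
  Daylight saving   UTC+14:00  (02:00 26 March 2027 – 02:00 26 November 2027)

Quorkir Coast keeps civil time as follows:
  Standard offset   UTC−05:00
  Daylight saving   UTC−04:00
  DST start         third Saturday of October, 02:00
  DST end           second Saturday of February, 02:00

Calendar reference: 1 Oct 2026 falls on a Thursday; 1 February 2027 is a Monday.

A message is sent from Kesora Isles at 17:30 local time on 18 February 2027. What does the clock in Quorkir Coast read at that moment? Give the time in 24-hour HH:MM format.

23:30

Daylight saving runs 26 March – 26 November; 18 February 2027 is outside that window, so Kesora Isles is on standard time at UTC+13:00.
17:30 Kesora Isles − 13h = 04:30 UTC.
1 October 2026 is a Thursday, so the first Saturday is October 3 and the third is October 17.
1 February 2027 is a Monday, so the first Saturday is February 6 and the second is February 13.
At the standard offset (UTC−05:00), 04:30 UTC − 5h = 23:30 Quorkir Coast standard time (rolling into the previous day, 17 February 2027).
Daylight saving runs 17 October 2026 – 13 February 2027; the standard-time date in Quorkir Coast, 17 February 2027, is outside that window, so Quorkir Coast is on standard time at UTC−05:00.
04:30 UTC − 5h = 23:30 Quorkir Coast (rolling into the previous day, 17 February 2027).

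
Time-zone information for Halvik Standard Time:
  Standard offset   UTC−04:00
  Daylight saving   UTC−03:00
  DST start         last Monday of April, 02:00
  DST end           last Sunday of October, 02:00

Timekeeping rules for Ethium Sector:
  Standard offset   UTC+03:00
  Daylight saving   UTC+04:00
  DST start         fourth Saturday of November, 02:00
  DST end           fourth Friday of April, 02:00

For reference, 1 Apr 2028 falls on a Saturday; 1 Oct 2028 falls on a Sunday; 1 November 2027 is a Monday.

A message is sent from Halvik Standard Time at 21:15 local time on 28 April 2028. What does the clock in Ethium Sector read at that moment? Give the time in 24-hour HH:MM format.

03:15

1 April 2028 is a Saturday, so Mondays fall on 3, 10, 17, 24; the last is April 24.
1 October 2028 is a Sunday, so Sundays fall on 1, 8, 15, 22, 29; the last is October 29.
28 April 2028 falls between 24 April and 29 October, so daylight saving is in effect and Halvik Standard Time is at UTC−03:00.
21:15 Halvik Standard Time + 3h = 00:15 UTC (rolling into the next day, 29 April 2028).
1 November 2027 is a Monday, so the first Saturday is November 6 and the fourth is November 27.
1 April 2028 is a Saturday, so the first Friday is April 7 and the fourth is April 28.
At the standard offset (UTC+03:00), 00:15 UTC + 3h = 03:15 Ethium Sector standard time.
Daylight saving runs 27 November 2027 – 28 April 2028; the standard-time date in Ethium Sector, 29 April 2028, is outside that window, so Ethium Sector is on standard time at UTC+03:00.
00:15 UTC + 3h = 03:15 Ethium Sector.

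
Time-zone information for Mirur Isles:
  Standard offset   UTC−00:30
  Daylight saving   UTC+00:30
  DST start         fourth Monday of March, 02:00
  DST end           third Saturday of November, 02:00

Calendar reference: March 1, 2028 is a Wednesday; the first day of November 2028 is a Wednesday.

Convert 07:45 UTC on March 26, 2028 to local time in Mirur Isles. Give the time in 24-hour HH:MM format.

1 March 2028 is a Wednesday, so the first Monday is March 6 and the fourth is March 27.
1 November 2028 is a Wednesday, so the first Saturday is November 4 and the third is November 18.
At the standard offset (UTC−00:30), 07:45 UTC − 0h30m = 07:15 Mirur Isles standard time.
Daylight saving runs 27 March – 18 November; the standard-time date in Mirur Isles, March 26, 2028, is outside that window, so Mirur Isles is on standard time at UTC−00:30.
07:45 UTC − 0h30m = 07:15 local.

07:15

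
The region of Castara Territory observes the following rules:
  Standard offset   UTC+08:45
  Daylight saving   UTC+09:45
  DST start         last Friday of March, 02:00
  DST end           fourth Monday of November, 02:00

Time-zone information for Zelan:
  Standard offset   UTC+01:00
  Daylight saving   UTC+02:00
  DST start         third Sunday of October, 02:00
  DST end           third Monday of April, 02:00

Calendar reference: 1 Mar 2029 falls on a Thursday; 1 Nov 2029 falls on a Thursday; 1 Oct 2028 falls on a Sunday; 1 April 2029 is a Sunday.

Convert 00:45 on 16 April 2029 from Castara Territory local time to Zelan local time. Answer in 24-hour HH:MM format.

17:00

1 March 2029 is a Thursday, so Fridays fall on 2, 9, 16, 23, 30; the last is March 30.
1 November 2029 is a Thursday, so the first Monday is November 5 and the fourth is November 26.
Daylight saving runs 30 March – 26 November; 16 April 2029 is inside that window, so Castara Territory is at UTC+09:45.
00:45 Castara Territory − 9h45m = 15:00 UTC (rolling into the previous day, 15 April 2029).
1 October 2028 is a Sunday, so the first Sunday is October 1 and the third is October 15.
1 April 2029 is a Sunday, so the first Monday is April 2 and the third is April 16.
At the standard offset (UTC+01:00), 15:00 UTC + 1h = 16:00 Zelan standard time.
Daylight saving runs 15 October 2028 – 16 April 2029; the standard-time date in Zelan, 15 April 2029, is inside that window, so Zelan is at UTC+02:00.
15:00 UTC + 2h = 17:00 Zelan.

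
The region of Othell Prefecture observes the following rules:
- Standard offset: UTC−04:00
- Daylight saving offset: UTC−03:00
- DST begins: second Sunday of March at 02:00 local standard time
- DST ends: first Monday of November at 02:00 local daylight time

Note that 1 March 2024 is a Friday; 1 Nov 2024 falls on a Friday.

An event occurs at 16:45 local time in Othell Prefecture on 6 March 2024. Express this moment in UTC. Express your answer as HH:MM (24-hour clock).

20:45

1 March 2024 is a Friday, so the first Sunday is March 3 and the second is March 10.
1 November 2024 is a Friday, so the first Monday is November 4.
Daylight saving runs 10 March – 4 November; 6 March 2024 is outside that window, so Othell Prefecture is on standard time at UTC−04:00.
16:45 local + 4h = 20:45 UTC.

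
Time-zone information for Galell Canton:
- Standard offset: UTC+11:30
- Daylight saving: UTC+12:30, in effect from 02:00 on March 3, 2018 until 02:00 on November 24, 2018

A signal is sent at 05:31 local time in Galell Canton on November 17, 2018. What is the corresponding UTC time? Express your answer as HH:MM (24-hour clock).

November 17, 2018 lies within the daylight-saving period (3 March – 24 November), so Galell Canton is on daylight time, UTC+12:30.
05:31 local − 12h30m = 17:01 UTC (rolling into the previous day, 16 November 2018).

17:01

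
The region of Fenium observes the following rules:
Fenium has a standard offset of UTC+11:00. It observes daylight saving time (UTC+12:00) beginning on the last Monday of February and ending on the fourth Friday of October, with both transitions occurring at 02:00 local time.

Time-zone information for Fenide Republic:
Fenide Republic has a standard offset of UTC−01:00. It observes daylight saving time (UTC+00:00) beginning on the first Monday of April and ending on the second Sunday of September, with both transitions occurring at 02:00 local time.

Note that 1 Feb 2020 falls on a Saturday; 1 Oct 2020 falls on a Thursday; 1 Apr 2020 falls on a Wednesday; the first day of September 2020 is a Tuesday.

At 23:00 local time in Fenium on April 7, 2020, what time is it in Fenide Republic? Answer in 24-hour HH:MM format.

11:00

1 February 2020 is a Saturday, so Mondays fall on 3, 10, 17, 24; the last is February 24.
1 October 2020 is a Thursday, so the first Friday is October 2 and the fourth is October 23.
Daylight saving runs 24 February – 23 October; April 7, 2020 is inside that window, so Fenium is at UTC+12:00.
23:00 Fenium − 12h = 11:00 UTC.
1 April 2020 is a Wednesday, so the first Monday is April 6.
1 September 2020 is a Tuesday, so the first Sunday is September 6 and the second is September 13.
At the standard offset (UTC−01:00), 11:00 UTC − 1h = 10:00 Fenide Republic standard time.
The standard-time date in Fenide Republic, April 7, 2020, lies within the daylight-saving period (6 April – 13 September), so Fenide Republic is on daylight time, UTC+00:00.
11:00 UTC + 0h = 11:00 Fenide Republic.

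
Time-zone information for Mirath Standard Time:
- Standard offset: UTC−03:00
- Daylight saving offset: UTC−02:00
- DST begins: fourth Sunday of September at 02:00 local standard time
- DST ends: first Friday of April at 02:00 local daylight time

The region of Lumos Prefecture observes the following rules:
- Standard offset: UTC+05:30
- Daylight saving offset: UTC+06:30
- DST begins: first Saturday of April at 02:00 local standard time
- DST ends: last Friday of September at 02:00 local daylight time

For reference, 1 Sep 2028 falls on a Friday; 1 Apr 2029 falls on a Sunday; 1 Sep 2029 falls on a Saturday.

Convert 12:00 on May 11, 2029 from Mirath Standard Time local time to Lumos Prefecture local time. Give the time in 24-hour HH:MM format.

1 September 2028 is a Friday, so the first Sunday is September 3 and the fourth is September 24.
1 April 2029 is a Sunday, so the first Friday is April 6.
Daylight saving runs 24 September 2028 – 6 April 2029; May 11, 2029 is outside that window, so Mirath Standard Time is on standard time at UTC−03:00.
12:00 Mirath Standard Time + 3h = 15:00 UTC.
1 April 2029 is a Sunday, so the first Saturday is April 7.
1 September 2029 is a Saturday, so Fridays fall on 7, 14, 21, 28; the last is September 28.
At the standard offset (UTC+05:30), 15:00 UTC + 5h30m = 20:30 Lumos Prefecture standard time.
Daylight saving runs 7 April – 28 September; the standard-time date in Lumos Prefecture, May 11, 2029, is inside that window, so Lumos Prefecture is at UTC+06:30.
15:00 UTC + 6h30m = 21:30 Lumos Prefecture.

21:30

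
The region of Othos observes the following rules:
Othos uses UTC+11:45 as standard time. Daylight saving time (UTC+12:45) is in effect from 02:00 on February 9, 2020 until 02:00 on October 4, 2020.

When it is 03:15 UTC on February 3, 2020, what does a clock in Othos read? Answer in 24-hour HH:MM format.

15:00

At the standard offset (UTC+11:45), 03:15 UTC + 11h45m = 15:00 Othos standard time.
Daylight saving runs 9 February – 4 October; the standard-time date in Othos, February 3, 2020, is outside that window, so Othos is on standard time at UTC+11:45.
03:15 UTC + 11h45m = 15:00 local.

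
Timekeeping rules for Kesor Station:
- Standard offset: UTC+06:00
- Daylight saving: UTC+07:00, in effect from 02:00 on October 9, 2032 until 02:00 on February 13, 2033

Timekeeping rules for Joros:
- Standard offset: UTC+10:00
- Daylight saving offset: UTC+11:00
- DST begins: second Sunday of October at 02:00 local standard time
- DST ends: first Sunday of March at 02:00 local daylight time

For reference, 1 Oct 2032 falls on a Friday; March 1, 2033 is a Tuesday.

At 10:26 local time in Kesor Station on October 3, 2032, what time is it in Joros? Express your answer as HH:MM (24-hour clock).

Daylight saving runs 9 October 2032 – 13 February 2033; October 3, 2032 is outside that window, so Kesor Station is on standard time at UTC+06:00.
10:26 Kesor Station − 6h = 04:26 UTC.
1 October 2032 is a Friday, so the first Sunday is October 3 and the second is October 10.
1 March 2033 is a Tuesday, so the first Sunday is March 6.
At the standard offset (UTC+10:00), 04:26 UTC + 10h = 14:26 Joros standard time.
Daylight saving runs 10 October 2032 – 6 March 2033; the standard-time date in Joros, October 3, 2032, is outside that window, so Joros is on standard time at UTC+10:00.
04:26 UTC + 10h = 14:26 Joros.

14:26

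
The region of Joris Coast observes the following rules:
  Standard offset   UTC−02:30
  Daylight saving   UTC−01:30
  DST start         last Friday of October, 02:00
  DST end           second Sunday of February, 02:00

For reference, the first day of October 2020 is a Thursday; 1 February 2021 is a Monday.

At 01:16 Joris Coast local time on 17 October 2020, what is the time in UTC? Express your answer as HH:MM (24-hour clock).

03:46

1 October 2020 is a Thursday, so Fridays fall on 2, 9, 16, 23, 30; the last is October 30.
1 February 2021 is a Monday, so the first Sunday is February 7 and the second is February 14.
17 October 2020 is outside the daylight-saving period (30 October 2020 – 14 February 2021), so Joris Coast is on standard time, UTC−02:30.
01:16 local + 2h30m = 03:46 UTC.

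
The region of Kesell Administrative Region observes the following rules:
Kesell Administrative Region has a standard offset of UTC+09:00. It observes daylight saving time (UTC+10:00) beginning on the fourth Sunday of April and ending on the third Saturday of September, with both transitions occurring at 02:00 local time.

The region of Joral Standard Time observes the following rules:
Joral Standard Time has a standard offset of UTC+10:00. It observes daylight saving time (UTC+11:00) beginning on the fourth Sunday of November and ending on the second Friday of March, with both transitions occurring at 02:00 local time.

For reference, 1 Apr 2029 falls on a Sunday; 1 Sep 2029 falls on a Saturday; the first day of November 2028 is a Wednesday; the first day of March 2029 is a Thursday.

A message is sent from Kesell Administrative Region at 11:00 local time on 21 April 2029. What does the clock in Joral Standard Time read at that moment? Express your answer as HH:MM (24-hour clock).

1 April 2029 is a Sunday, so the first Sunday is April 1 and the fourth is April 22.
1 September 2029 is a Saturday, so the first Saturday is September 1 and the third is September 15.
21 April 2029 does not fall between 22 April and 15 September, so daylight saving is not in effect and Kesell Administrative Region is at UTC+09:00.
11:00 Kesell Administrative Region − 9h = 02:00 UTC.
1 November 2028 is a Wednesday, so the first Sunday is November 5 and the fourth is November 26.
1 March 2029 is a Thursday, so the first Friday is March 2 and the second is March 9.
At the standard offset (UTC+10:00), 02:00 UTC + 10h = 12:00 Joral Standard Time standard time.
The standard-time date in Joral Standard Time, 21 April 2029, does not fall between 26 November 2028 and 9 March 2029, so daylight saving is not in effect and Joral Standard Time is at UTC+10:00.
02:00 UTC + 10h = 12:00 Joral Standard Time.

12:00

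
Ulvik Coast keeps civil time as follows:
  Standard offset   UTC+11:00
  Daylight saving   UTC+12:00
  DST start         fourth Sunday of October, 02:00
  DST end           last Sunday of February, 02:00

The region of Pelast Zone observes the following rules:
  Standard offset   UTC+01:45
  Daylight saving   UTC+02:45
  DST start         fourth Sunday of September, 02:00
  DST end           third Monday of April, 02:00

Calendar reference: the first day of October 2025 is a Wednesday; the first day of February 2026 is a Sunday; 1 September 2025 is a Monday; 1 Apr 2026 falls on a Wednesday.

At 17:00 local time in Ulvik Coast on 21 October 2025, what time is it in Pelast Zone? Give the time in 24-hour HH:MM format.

1 October 2025 is a Wednesday, so the first Sunday is October 5 and the fourth is October 26.
1 February 2026 is a Sunday, so Sundays fall on 1, 8, 15, 22; the last is February 22.
21 October 2025 is outside the daylight-saving period (26 October 2025 – 22 February 2026), so Ulvik Coast is on standard time, UTC+11:00.
17:00 Ulvik Coast − 11h = 06:00 UTC.
1 September 2025 is a Monday, so the first Sunday is September 7 and the fourth is September 28.
1 April 2026 is a Wednesday, so the first Monday is April 6 and the third is April 20.
At the standard offset (UTC+01:45), 06:00 UTC + 1h45m = 07:45 Pelast Zone standard time.
Daylight saving runs 28 September 2025 – 20 April 2026; the standard-time date in Pelast Zone, 21 October 2025, is inside that window, so Pelast Zone is at UTC+02:45.
06:00 UTC + 2h45m = 08:45 Pelast Zone.

08:45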